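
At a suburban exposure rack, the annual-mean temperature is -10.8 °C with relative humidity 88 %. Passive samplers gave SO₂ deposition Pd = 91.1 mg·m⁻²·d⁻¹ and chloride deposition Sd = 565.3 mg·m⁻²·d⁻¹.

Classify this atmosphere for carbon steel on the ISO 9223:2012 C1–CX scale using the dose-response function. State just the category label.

C4

carbon steel: f(T) = +0.150·(T−10) [T≤10 °C] = -3.1200
  SO₂ term: 1.77·91.1^0.52·exp(0.02·88-3.1200) = 4.746
  Sd branch = 0.102·Sd^0.62·e^(0.033·RH+0.04·T) = 61.46 μm/a
  r_corr = 4.746 + 61.46 = 66.21 μm/a
Category bounds: 50…80 μm/a bracket r_corr ⇒ C4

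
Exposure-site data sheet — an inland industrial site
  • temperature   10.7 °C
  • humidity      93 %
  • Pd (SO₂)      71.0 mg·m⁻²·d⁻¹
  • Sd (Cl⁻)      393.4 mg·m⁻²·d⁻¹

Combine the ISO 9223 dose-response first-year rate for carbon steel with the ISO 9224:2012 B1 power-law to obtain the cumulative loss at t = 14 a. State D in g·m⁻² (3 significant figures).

D(14) = 7.41e+03 g·m⁻²

carbon steel: temperature factor f = -0.054·(0.7) = -0.0378
  Pd branch = 1.77·Pd^0.52·e^(0.02·RH+f) = 100.5 μm/a
  Cl⁻ term: 0.102·393.4^0.62·exp(0.033·93+0.04·10.7) = 136.8
  r_corr = 100.5 + 136.8 = 237.3 μm/a
Long-term exponent b (ISO 9224 Table 2, B1) = 0.523
  D(14) = 237.3 × 14^0.523 = 237.3 × 3.976 = 943.4 μm
  Mass loss = 943.4 μm × 7.85 g/cm³ = 7405 g·m⁻²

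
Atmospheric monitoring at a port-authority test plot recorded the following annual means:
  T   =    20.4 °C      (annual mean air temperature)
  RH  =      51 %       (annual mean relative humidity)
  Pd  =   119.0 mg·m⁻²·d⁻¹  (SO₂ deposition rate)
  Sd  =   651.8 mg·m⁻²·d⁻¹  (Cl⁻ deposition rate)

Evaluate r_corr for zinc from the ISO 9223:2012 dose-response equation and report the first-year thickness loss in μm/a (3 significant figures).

zinc: f(T) = -0.071·(T−10) [T>10 °C] = -0.7384
  sulphur-dioxide contribution → 0.5272 μm/a
  chloride contribution → 5.989 μm/a
  ⇒ r_corr(zinc) = 6.516 μm/a

r_corr = 6.52 μm/a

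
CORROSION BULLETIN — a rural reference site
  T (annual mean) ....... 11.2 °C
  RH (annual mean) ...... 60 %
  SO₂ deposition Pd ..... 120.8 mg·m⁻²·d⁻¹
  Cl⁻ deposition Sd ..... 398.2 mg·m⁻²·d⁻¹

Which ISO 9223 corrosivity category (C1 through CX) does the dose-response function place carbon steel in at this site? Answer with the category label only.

C5

carbon steel: f(T) = -0.054·(T−10) [T>10 °C] = -0.0648
  Pd branch = 1.77·Pd^0.52·e^(0.02·RH+f) = 66.63 μm/a
  Sd branch = 0.102·Sd^0.62·e^(0.033·RH+0.04·T) = 47.33 μm/a
  r_corr = 66.63 + 47.33 = 114 μm/a
114 μm/a falls in (80, 200] for carbon steel → category C5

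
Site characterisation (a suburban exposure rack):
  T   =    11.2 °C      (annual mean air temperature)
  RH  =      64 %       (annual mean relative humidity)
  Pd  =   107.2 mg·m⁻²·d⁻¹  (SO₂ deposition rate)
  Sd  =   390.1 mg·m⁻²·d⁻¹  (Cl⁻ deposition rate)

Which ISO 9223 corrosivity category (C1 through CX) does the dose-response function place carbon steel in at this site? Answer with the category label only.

carbon steel: f(T) = -0.054·(T−10) [T>10 °C] = -0.0648
  Pd branch = 1.77·Pd^0.52·e^(0.02·RH+f) = 67.83 μm/a
  Sd branch = 0.102·Sd^0.62·e^(0.033·RH+0.04·T) = 53.32 μm/a
  sum: 67.83 + 53.32 → r_corr = 121.2 μm/a
Category bounds: 80…200 μm/a bracket r_corr ⇒ C5

C5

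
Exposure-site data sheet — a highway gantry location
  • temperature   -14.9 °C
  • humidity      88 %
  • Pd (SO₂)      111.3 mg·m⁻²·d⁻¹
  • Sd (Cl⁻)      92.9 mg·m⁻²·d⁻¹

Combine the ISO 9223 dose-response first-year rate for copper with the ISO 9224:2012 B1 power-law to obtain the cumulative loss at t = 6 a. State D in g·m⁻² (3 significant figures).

D(6) = 16.0 g·m⁻²

copper: T≤10 °C ⇒ hinge +0.126·(-14.9−10) = -3.1374
  sulphur-dioxide contribution → 0.1408 μm/a
  chloride contribution → 0.3989 μm/a
  total first-year rate 0.5397 μm/a
Long-term exponent b (ISO 9224 Table 2, B1) = 0.667
  D(6) = 0.5397 × 6^0.667 = 0.5397 × 3.304 = 1.783 μm
  Mass loss = 1.783 μm × 8.96 g/cm³ = 15.98 g·m⁻²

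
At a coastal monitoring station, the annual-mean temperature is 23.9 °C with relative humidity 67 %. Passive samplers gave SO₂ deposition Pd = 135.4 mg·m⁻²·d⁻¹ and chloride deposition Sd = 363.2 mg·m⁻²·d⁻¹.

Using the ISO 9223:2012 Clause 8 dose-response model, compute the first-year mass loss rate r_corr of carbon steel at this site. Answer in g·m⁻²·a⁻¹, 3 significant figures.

r_corr = 1.06e+03 g·m⁻²·a⁻¹

carbon steel: f(T) = -0.054·(T−10) [T>10 °C] = -0.7506
  Pd branch = 1.77·Pd^0.52·e^(0.02·RH+f) = 40.96 μm/a
  Cl⁻ term: 0.102·363.2^0.62·exp(0.033·67+0.04·23.9) = 93.61
  sum: 40.96 + 93.61 → r_corr = 134.6 μm/a
Convert to mass loss: 134.6 μm/a × 7.85 g/cm³ = 1056 g·m⁻²·a⁻¹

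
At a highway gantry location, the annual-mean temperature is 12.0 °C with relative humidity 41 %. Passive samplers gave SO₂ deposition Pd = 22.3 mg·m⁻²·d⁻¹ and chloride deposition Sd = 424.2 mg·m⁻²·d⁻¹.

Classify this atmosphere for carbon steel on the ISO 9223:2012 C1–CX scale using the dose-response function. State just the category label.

carbon steel: f(T) = -0.054·(T−10) [T>10 °C] = -0.1080
  sulphur-dioxide contribution → 18.13 μm/a
  chloride contribution → 27.15 μm/a
  ⇒ r_corr(carbon steel) = 45.28 μm/a
ISO 9223 Table 2 (carbon steel): 25 < 45.3 ≤ 50 μm/a ⇒ C3

C3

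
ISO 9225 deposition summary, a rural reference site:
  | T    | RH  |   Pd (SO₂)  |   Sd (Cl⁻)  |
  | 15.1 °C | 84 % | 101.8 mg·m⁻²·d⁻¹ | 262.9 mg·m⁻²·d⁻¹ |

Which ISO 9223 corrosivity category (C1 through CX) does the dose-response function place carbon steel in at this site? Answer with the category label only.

C5

carbon steel: T>10 °C ⇒ hinge -0.054·(15.1−10) = -0.2754
  SO₂ term: 1.77·101.8^0.52·exp(0.02·84-0.2754) = 79.8
  Sd branch = 0.102·Sd^0.62·e^(0.033·RH+0.04·T) = 94.42 μm/a
  r_corr = 79.8 + 94.42 = 174.2 μm/a
174 μm/a falls in (80, 200] for carbon steel → category C5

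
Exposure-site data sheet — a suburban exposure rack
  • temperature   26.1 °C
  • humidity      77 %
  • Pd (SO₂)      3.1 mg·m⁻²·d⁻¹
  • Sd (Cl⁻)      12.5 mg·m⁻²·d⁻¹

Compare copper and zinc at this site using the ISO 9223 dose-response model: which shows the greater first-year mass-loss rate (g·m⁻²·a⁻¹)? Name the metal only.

copper: f(T) = -0.080·(T−10) [T>10 °C] = -1.2880
  Pd branch = 0.0053·Pd^0.26·e^(0.059·RH+f) = 0.1844 μm/a
  Sd branch = 0.01025·Sd^0.27·e^(0.036·RH+0.049·T) = 1.165 μm/a
  sum: 0.1844 + 1.165 → r_corr = 1.349 μm/a
  mass loss = 1.349 μm/a × 8.96 g/cm³ = 12.09 g·m⁻²·a⁻¹
zinc: T>10 °C ⇒ hinge -0.071·(26.1−10) = -1.1431
  SO₂ term: 0.0129·3.1^0.44·exp(0.046·77-1.1431) = 0.2337
  Cl⁻ term: 0.0175·12.5^0.57·exp(0.008·77+0.085·26.1) = 1.257
  r_corr = 0.2337 + 1.257 = 1.491 μm/a
  mass loss = 1.491 μm/a × 7.14 g/cm³ = 10.64 g·m⁻²·a⁻¹
Ordering by g·m⁻²·a⁻¹: copper (12.1) > zinc (10.6)

copper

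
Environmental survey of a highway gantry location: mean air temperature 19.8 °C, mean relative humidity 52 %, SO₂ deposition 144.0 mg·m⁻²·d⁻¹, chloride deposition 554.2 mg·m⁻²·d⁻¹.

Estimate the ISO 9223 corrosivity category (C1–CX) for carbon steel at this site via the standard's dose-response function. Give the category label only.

C5

carbon steel: T>10 °C ⇒ hinge -0.054·(19.8−10) = -0.5292
  Pd branch = 1.77·Pd^0.52·e^(0.02·RH+f) = 39.1 μm/a
  Cl⁻ term: 0.102·554.2^0.62·exp(0.033·52+0.04·19.8) = 62.93
  r_corr = 39.1 + 62.93 = 102 μm/a
Category bounds: 80…200 μm/a bracket r_corr ⇒ C5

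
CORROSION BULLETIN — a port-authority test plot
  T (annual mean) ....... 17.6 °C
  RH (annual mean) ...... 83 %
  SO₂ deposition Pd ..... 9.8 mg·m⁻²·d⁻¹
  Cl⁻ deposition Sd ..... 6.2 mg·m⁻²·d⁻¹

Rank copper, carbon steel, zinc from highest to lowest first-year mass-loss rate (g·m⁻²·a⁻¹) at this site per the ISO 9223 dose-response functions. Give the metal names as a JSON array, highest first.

["carbon steel", "copper", "zinc"]

copper: temperature factor f = -0.080·(7.6) = -0.6080
  SO₂ term: 0.0053·9.8^0.26·exp(0.059·83-0.6080) = 0.6993
  Cl⁻ term: 0.01025·6.2^0.27·exp(0.036·83+0.049·17.6) = 0.7886
  r_corr = 0.6993 + 0.7886 = 1.488 μm/a
  mass loss = 1.488 μm/a × 8.96 g/cm³ = 13.33 g·m⁻²·a⁻¹
carbon steel: T>10 °C ⇒ hinge -0.054·(17.6−10) = -0.4104
  SO₂ term: 1.77·9.8^0.52·exp(0.02·83-0.4104) = 20.24
  Cl⁻ term: 0.102·6.2^0.62·exp(0.033·83+0.04·17.6) = 9.889
  r_corr = 20.24 + 9.889 = 30.12 μm/a
  mass loss = 30.12 μm/a × 7.85 g/cm³ = 236.5 g·m⁻²·a⁻¹
zinc: temperature factor f = -0.071·(7.6) = -0.5396
  SO₂ term: 0.0129·9.8^0.44·exp(0.046·83-0.5396) = 0.9344
  Sd branch = 0.0175·Sd^0.57·e^(0.008·RH+0.085·T) = 0.4293 μm/a
  sum: 0.9344 + 0.4293 → r_corr = 1.364 μm/a
  mass loss = 1.364 μm/a × 7.14 g/cm³ = 9.737 g·m⁻²·a⁻¹
Ordering by g·m⁻²·a⁻¹: carbon steel (236) > copper (13.3) > zinc (9.74)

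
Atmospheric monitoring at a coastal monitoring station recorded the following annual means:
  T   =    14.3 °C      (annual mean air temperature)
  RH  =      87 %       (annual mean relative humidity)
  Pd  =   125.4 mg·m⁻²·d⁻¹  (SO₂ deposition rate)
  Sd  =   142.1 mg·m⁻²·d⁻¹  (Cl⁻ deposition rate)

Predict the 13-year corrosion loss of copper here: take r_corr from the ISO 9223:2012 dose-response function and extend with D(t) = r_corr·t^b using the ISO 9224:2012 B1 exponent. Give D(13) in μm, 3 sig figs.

copper: temperature factor f = -0.080·(4.3) = -0.3440
  sulphur-dioxide contribution → 2.237 μm/a
  chloride contribution → 1.805 μm/a
  ⇒ r_corr(copper) = 4.042 μm/a
ISO 9224: D(t) = r_corr · t^b with b = 0.667 (copper, B1)
  D(13) = 4.042 × 13^0.667 = 4.042 × 5.534 = 22.37 μm

D(13) = 22.4 μm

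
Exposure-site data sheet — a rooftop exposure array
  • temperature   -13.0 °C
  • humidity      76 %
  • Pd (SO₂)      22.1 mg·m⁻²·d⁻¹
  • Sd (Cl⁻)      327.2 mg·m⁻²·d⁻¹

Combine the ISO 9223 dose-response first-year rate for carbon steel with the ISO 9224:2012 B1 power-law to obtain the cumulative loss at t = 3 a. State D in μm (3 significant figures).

D(3) = 50.2 μm

carbon steel: T≤10 °C ⇒ hinge +0.150·(-13.0−10) = -3.4500
  SO₂ term: 1.77·22.1^0.52·exp(0.02·76-3.4500) = 1.285
  Cl⁻ term: 0.102·327.2^0.62·exp(0.033·76+0.04·-13.0) = 26.99
  r_corr = 1.285 + 26.99 = 28.27 μm/a
Long-term exponent b (ISO 9224 Table 2, B1) = 0.523
  D(3) = 28.27 × 3^0.523 = 28.27 × 1.776 = 50.22 μm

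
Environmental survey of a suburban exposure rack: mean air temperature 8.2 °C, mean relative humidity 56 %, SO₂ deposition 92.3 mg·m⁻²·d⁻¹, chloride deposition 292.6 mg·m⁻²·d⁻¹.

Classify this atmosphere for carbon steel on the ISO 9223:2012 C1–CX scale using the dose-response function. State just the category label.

carbon steel: f(T) = +0.150·(T−10) [T≤10 °C] = -0.2700
  sulphur-dioxide contribution → 43.55 μm/a
  chloride contribution → 30.39 μm/a
  ⇒ r_corr(carbon steel) = 73.94 μm/a
ISO 9223 Table 2 (carbon steel): 50 < 73.9 ≤ 80 μm/a ⇒ C4

C4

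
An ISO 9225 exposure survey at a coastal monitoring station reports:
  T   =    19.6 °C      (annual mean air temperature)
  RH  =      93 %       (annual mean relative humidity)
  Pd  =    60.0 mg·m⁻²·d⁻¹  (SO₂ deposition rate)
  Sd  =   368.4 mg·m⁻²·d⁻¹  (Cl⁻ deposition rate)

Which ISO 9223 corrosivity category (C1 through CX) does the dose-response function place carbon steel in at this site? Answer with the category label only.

carbon steel: temperature factor f = -0.054·(9.6) = -0.5184
  sulphur-dioxide contribution → 56.92 μm/a
  chloride contribution → 187.5 μm/a
  ⇒ r_corr(carbon steel) = 244.4 μm/a
244 μm/a falls in (200, 700] for carbon steel → category CX

CX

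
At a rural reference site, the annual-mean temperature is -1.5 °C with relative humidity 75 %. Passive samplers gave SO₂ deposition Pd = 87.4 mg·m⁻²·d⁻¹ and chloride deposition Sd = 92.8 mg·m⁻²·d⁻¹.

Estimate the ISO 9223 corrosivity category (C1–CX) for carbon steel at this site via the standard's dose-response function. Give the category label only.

carbon steel: temperature factor f = +0.150·(-11.5) = -1.7250
  sulphur-dioxide contribution → 14.45 μm/a
  chloride contribution → 18.94 μm/a
  total first-year rate 33.39 μm/a
Category bounds: 25…50 μm/a bracket r_corr ⇒ C3

C3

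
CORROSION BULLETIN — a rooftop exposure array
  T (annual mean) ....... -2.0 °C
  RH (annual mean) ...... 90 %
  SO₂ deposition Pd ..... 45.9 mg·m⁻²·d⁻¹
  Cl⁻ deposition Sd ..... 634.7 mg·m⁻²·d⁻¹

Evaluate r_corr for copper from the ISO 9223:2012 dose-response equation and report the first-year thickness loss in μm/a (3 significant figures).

copper: temperature factor f = +0.126·(-12.0) = -1.5120
  SO₂ term: 0.0053·45.9^0.26·exp(0.059·90-1.5120) = 0.6394
  Cl⁻ term: 0.01025·634.7^0.27·exp(0.036·90+0.049·-2.0) = 1.355
  r_corr = 0.6394 + 1.355 = 1.995 μm/a

r_corr = 1.99 μm/a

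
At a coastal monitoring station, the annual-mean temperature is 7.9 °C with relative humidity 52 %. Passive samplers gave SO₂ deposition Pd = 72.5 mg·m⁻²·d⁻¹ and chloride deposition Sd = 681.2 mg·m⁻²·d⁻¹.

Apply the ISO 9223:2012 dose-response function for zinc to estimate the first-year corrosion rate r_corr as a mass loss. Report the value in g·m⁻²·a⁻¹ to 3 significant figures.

zinc: T≤10 °C ⇒ hinge +0.038·(7.9−10) = -0.0798
  sulphur-dioxide contribution → 0.8577 μm/a
  chloride contribution → 2.139 μm/a
  total first-year rate 2.997 μm/a
Convert to mass loss: 2.997 μm/a × 7.14 g/cm³ = 21.4 g·m⁻²·a⁻¹

r_corr = 21.4 g·m⁻²·a⁻¹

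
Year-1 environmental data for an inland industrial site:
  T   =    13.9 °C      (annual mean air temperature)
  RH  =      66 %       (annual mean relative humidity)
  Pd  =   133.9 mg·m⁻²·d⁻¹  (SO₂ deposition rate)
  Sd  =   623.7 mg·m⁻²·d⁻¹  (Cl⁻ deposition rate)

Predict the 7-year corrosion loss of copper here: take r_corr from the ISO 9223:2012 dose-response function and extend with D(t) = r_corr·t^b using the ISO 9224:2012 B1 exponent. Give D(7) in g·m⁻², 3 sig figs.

copper: temperature factor f = -0.080·(3.9) = -0.3120
  SO₂ term: 0.0053·133.9^0.26·exp(0.059·66-0.3120) = 0.6806
  Cl⁻ term: 0.01025·623.7^0.27·exp(0.036·66+0.049·13.9) = 1.239
  r_corr = 0.6806 + 1.239 = 1.92 μm/a
Power-law: D(7) = r_corr · 7^0.667
  D(7) = 1.92 × 7^0.667 = 1.92 × 3.662 = 7.029 μm
  Mass loss = 7.029 μm × 8.96 g/cm³ = 62.98 g·m⁻²

D(7) = 63.0 g·m⁻²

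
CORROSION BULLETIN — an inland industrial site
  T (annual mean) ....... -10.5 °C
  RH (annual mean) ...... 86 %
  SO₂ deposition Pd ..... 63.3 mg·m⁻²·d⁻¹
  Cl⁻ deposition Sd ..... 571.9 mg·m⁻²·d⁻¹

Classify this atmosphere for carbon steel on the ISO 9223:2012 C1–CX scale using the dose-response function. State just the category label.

C4

carbon steel: f(T) = +0.150·(T−10) [T≤10 °C] = -3.0750
  SO₂ term: 1.77·63.3^0.52·exp(0.02·86-3.0750) = 3.947
  Cl⁻ term: 0.102·571.9^0.62·exp(0.033·86+0.04·-10.5) = 58.65
  r_corr = 3.947 + 58.65 = 62.6 μm/a
ISO 9223 Table 2 (carbon steel): 50 < 62.6 ≤ 80 μm/a ⇒ C4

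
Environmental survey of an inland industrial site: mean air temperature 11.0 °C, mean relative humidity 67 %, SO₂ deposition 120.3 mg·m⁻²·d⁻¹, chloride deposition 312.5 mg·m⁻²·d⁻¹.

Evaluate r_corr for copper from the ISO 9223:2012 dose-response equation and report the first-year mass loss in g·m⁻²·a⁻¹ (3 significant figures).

r_corr = 16.2 g·m⁻²·a⁻¹

copper: T>10 °C ⇒ hinge -0.080·(11.0−10) = -0.0800
  SO₂ term: 0.0053·120.3^0.26·exp(0.059·67-0.0800) = 0.8855
  Sd branch = 0.01025·Sd^0.27·e^(0.036·RH+0.049·T) = 0.9246 μm/a
  r_corr = 0.8855 + 0.9246 = 1.81 μm/a
Convert to mass loss: 1.81 μm/a × 8.96 g/cm³ = 16.22 g·m⁻²·a⁻¹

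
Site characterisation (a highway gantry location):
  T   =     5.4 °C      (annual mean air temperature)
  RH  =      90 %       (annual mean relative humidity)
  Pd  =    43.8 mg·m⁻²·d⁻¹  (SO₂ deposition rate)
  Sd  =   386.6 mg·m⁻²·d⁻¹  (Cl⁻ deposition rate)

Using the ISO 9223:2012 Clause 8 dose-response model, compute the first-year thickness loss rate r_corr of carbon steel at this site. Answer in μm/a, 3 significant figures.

r_corr = 138 μm/a

carbon steel: temperature factor f = +0.150·(-4.6) = -0.6900
  SO₂ term: 1.77·43.8^0.52·exp(0.02·90-0.6900) = 38.34
  Sd branch = 0.102·Sd^0.62·e^(0.033·RH+0.04·T) = 99.17 μm/a
  sum: 38.34 + 99.17 → r_corr = 137.5 μm/a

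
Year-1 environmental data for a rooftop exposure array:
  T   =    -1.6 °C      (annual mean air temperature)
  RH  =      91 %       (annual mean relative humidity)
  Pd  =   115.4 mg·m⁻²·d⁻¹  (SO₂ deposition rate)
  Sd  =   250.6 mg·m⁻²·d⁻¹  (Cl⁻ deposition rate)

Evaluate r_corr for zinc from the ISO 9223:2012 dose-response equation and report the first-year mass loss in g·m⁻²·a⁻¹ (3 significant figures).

r_corr = 36.8 g·m⁻²·a⁻¹

zinc: T≤10 °C ⇒ hinge +0.038·(-1.6−10) = -0.4408
  sulphur-dioxide contribution → 4.41 μm/a
  chloride contribution → 0.7372 μm/a
  ⇒ r_corr(zinc) = 5.148 μm/a
Convert to mass loss: 5.148 μm/a × 7.14 g/cm³ = 36.75 g·m⁻²·a⁻¹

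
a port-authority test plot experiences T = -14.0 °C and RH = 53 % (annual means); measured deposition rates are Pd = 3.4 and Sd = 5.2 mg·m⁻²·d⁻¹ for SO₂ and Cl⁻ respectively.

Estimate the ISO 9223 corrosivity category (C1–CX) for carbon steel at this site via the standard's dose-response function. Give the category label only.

carbon steel: T≤10 °C ⇒ hinge +0.150·(-14.0−10) = -3.6000
  SO₂ term: 1.77·3.4^0.52·exp(0.02·53-3.6000) = 0.2638
  Cl⁻ term: 0.102·5.2^0.62·exp(0.033·53+0.04·-14.0) = 0.9309
  r_corr = 0.2638 + 0.9309 = 1.195 μm/a
ISO 9223 Table 2 (carbon steel): 0 < 1.19 ≤ 1.3 μm/a ⇒ C1

C1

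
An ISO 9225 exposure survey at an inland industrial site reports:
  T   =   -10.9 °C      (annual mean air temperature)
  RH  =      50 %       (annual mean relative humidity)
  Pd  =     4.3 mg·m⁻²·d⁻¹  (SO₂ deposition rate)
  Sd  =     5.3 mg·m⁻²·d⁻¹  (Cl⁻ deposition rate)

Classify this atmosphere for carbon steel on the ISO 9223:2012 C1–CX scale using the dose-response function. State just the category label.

C2

carbon steel: f(T) = +0.150·(T−10) [T≤10 °C] = -3.1350
  Pd branch = 1.77·Pd^0.52·e^(0.02·RH+f) = 0.4468 μm/a
  Sd branch = 0.102·Sd^0.62·e^(0.033·RH+0.04·T) = 0.9658 μm/a
  sum: 0.4468 + 0.9658 → r_corr = 1.413 μm/a
Category bounds: 1.3…25 μm/a bracket r_corr ⇒ C2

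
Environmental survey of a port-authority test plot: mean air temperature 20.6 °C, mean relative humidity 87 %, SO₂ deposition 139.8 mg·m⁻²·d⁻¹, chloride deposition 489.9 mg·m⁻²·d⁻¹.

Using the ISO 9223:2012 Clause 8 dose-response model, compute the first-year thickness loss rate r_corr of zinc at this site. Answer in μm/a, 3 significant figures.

zinc: temperature factor f = -0.071·(10.6) = -0.7526
  sulphur-dioxide contribution → 2.923 μm/a
  chloride contribution → 6.904 μm/a
  ⇒ r_corr(zinc) = 9.827 μm/a

r_corr = 9.83 μm/a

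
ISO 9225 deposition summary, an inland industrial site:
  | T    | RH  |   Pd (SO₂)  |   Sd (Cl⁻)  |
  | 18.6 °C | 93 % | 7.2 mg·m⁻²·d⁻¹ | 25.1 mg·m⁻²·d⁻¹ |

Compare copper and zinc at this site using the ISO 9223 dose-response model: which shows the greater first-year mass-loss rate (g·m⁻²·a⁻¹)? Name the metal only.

copper: f(T) = -0.080·(T−10) [T>10 °C] = -0.6880
  Pd branch = 0.0053·Pd^0.26·e^(0.059·RH+f) = 1.075 μm/a
  Sd branch = 0.01025·Sd^0.27·e^(0.036·RH+0.049·T) = 1.732 μm/a
  sum: 1.075 + 1.732 → r_corr = 2.807 μm/a
  mass loss = 2.807 μm/a × 8.96 g/cm³ = 25.15 g·m⁻²·a⁻¹
zinc: f(T) = -0.071·(T−10) [T>10 °C] = -0.6106
  SO₂ term: 0.0129·7.2^0.44·exp(0.046·93-0.6106) = 1.204
  Sd branch = 0.0175·Sd^0.57·e^(0.008·RH+0.085·T) = 1.124 μm/a
  sum: 1.204 + 1.124 → r_corr = 2.327 μm/a
  mass loss = 2.327 μm/a × 7.14 g/cm³ = 16.62 g·m⁻²·a⁻¹
Ordering by g·m⁻²·a⁻¹: copper (25.1) > zinc (16.6)

copper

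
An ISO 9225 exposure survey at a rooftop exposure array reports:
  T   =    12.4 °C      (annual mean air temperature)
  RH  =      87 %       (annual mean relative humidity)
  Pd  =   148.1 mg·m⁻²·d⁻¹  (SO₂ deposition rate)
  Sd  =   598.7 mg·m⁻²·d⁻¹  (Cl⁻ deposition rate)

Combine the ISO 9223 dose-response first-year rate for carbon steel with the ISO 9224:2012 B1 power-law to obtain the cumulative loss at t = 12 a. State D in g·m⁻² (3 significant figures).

D(12) = 7.92e+03 g·m⁻²

carbon steel: temperature factor f = -0.054·(2.4) = -0.1296
  SO₂ term: 1.77·148.1^0.52·exp(0.02·87-0.1296) = 119.1
  Sd branch = 0.102·Sd^0.62·e^(0.033·RH+0.04·T) = 155.9 μm/a
  r_corr = 119.1 + 155.9 = 275 μm/a
Power-law: D(12) = r_corr · 12^0.523
  D(12) = 275 × 12^0.523 = 275 × 3.668 = 1009 μm
  Mass loss = 1009 μm × 7.85 g/cm³ = 7918 g·m⁻²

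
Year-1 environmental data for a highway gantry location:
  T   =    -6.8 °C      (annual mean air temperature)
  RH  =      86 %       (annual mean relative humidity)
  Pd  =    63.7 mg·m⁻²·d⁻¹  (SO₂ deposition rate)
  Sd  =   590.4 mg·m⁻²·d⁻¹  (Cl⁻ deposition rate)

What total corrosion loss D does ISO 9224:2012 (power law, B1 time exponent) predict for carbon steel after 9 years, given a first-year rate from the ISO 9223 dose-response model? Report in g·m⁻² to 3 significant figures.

carbon steel: T≤10 °C ⇒ hinge +0.150·(-6.8−10) = -2.5200
  Pd branch = 1.77·Pd^0.52·e^(0.02·RH+f) = 6.897 μm/a
  Cl⁻ term: 0.102·590.4^0.62·exp(0.033·86+0.04·-6.8) = 69.36
  sum: 6.897 + 69.36 → r_corr = 76.26 μm/a
Long-term exponent b (ISO 9224 Table 2, B1) = 0.523
  D(9) = 76.26 × 9^0.523 = 76.26 × 3.156 = 240.6 μm
  Mass loss = 240.6 μm × 7.85 g/cm³ = 1889 g·m⁻²

D(9) = 1.89e+03 g·m⁻²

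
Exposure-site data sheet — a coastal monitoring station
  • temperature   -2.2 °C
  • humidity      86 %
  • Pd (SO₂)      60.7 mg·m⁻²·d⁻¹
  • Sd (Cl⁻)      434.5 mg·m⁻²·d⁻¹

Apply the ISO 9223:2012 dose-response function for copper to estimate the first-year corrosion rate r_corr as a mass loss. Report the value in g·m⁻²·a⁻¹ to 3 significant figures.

copper: T≤10 °C ⇒ hinge +0.126·(-2.2−10) = -1.5372
  sulphur-dioxide contribution → 0.5296 μm/a
  chloride contribution → 1.049 μm/a
  total first-year rate 1.578 μm/a
Convert to mass loss: 1.578 μm/a × 8.96 g/cm³ = 14.14 g·m⁻²·a⁻¹

r_corr = 14.1 g·m⁻²·a⁻¹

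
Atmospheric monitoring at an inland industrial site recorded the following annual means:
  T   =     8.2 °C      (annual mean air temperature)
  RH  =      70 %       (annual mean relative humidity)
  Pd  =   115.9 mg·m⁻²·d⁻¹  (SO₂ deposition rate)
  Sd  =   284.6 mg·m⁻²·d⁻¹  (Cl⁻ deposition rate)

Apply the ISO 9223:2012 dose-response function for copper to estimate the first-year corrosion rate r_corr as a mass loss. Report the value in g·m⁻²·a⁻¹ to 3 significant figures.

r_corr = 15.9 g·m⁻²·a⁻¹

copper: f(T) = +0.126·(T−10) [T≤10 °C] = -0.2268
  sulphur-dioxide contribution → 0.9038 μm/a
  chloride contribution → 0.8756 μm/a
  total first-year rate 1.779 μm/a
Convert to mass loss: 1.779 μm/a × 8.96 g/cm³ = 15.94 g·m⁻²·a⁻¹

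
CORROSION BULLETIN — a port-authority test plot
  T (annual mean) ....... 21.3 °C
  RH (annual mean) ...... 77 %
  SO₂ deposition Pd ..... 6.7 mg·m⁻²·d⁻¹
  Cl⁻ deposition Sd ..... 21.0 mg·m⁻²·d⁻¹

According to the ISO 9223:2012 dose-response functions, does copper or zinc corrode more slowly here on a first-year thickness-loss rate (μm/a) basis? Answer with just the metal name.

copper: T>10 °C ⇒ hinge -0.080·(21.3−10) = -0.9040
  Pd branch = 0.0053·Pd^0.26·e^(0.059·RH+f) = 0.3307 μm/a
  Cl⁻ term: 0.01025·21.0^0.27·exp(0.036·77+0.049·21.3) = 1.059
  sum: 0.3307 + 1.059 → r_corr = 1.39 μm/a
zinc: T>10 °C ⇒ hinge -0.071·(21.3−10) = -0.8023
  Pd branch = 0.0129·Pd^0.44·e^(0.046·RH+f) = 0.4612 μm/a
  Cl⁻ term: 0.0175·21.0^0.57·exp(0.008·77+0.085·21.3) = 1.123
  sum: 0.4612 + 1.123 → r_corr = 1.585 μm/a
Ordering by μm/a: zinc (1.58) > copper (1.39)

copper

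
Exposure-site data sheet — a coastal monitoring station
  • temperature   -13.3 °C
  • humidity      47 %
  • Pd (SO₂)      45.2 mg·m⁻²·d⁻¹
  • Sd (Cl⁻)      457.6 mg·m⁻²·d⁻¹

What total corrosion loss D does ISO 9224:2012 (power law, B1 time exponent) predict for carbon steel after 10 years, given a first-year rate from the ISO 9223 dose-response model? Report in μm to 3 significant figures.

D(10) = 45.4 μm

carbon steel: f(T) = +0.150·(T−10) [T≤10 °C] = -3.4950
  Pd branch = 1.77·Pd^0.52·e^(0.02·RH+f) = 0.9978 μm/a
  Cl⁻ term: 0.102·457.6^0.62·exp(0.033·47+0.04·-13.3) = 12.61
  r_corr = 0.9978 + 12.61 = 13.61 μm/a
Power-law: D(10) = r_corr · 10^0.523
  D(10) = 13.61 × 10^0.523 = 13.61 × 3.334 = 45.37 μm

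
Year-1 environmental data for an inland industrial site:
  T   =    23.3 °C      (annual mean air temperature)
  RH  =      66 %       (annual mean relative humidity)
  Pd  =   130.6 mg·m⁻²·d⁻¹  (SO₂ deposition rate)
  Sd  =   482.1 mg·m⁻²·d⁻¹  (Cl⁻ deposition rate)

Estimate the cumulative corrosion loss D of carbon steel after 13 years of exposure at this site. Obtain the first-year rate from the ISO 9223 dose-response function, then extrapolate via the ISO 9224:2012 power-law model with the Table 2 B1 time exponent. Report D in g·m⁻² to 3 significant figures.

D(13) = 4.39e+03 g·m⁻²

carbon steel: temperature factor f = -0.054·(13.3) = -0.7182
  Pd branch = 1.77·Pd^0.52·e^(0.02·RH+f) = 40.7 μm/a
  Sd branch = 0.102·Sd^0.62·e^(0.033·RH+0.04·T) = 105.4 μm/a
  sum: 40.7 + 105.4 → r_corr = 146.1 μm/a
Long-term exponent b (ISO 9224 Table 2, B1) = 0.523
  D(13) = 146.1 × 13^0.523 = 146.1 × 3.825 = 558.8 μm
  Mass loss = 558.8 μm × 7.85 g/cm³ = 4386 g·m⁻²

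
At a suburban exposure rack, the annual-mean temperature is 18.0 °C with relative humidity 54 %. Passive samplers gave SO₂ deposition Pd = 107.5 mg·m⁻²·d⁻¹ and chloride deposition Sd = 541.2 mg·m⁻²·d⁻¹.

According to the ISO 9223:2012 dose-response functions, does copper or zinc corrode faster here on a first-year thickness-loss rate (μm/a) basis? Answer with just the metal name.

zinc

copper: T>10 °C ⇒ hinge -0.080·(18.0−10) = -0.6400
  Pd branch = 0.0053·Pd^0.26·e^(0.059·RH+f) = 0.2281 μm/a
  Cl⁻ term: 0.01025·541.2^0.27·exp(0.036·54+0.049·18.0) = 0.9463
  sum: 0.2281 + 0.9463 → r_corr = 1.174 μm/a
zinc: f(T) = -0.071·(T−10) [T>10 °C] = -0.5680
  Pd branch = 0.0129·Pd^0.44·e^(0.046·RH+f) = 0.6863 μm/a
  Cl⁻ term: 0.0175·541.2^0.57·exp(0.008·54+0.085·18.0) = 4.499
  r_corr = 0.6863 + 4.499 = 5.186 μm/a
Ordering by μm/a: zinc (5.19) > copper (1.17)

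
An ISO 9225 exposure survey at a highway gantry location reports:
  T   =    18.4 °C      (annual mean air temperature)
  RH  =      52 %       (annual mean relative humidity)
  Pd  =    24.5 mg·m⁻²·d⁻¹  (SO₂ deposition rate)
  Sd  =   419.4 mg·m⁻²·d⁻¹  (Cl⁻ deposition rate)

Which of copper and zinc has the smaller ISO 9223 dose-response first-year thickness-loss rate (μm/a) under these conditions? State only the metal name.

copper

copper: f(T) = -0.080·(T−10) [T>10 °C] = -0.6720
  sulphur-dioxide contribution → 0.1337 μm/a
  chloride contribution → 0.8383 μm/a
  ⇒ r_corr(copper) = 0.972 μm/a
zinc: temperature factor f = -0.071·(8.4) = -0.5964
  sulphur-dioxide contribution → 0.3174 μm/a
  chloride contribution → 3.961 μm/a
  total first-year rate 4.279 μm/a
Ordering by μm/a: zinc (4.28) > copper (0.972)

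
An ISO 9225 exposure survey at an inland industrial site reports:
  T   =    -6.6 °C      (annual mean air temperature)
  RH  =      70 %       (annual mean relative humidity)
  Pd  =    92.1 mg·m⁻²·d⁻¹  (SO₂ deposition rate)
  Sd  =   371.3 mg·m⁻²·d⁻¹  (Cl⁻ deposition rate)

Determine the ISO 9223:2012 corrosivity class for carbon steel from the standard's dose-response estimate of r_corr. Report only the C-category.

carbon steel: T≤10 °C ⇒ hinge +0.150·(-6.6−10) = -2.4900
  SO₂ term: 1.77·92.1^0.52·exp(0.02·70-2.4900) = 6.252
  Cl⁻ term: 0.102·371.3^0.62·exp(0.033·70+0.04·-6.6) = 30.93
  sum: 6.252 + 30.93 → r_corr = 37.18 μm/a
Category bounds: 25…50 μm/a bracket r_corr ⇒ C3

C3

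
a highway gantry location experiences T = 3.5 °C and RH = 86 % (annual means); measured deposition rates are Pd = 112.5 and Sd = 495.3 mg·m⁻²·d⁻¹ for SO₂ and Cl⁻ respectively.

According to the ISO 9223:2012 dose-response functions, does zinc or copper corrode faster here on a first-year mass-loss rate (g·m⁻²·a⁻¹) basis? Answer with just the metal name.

zinc: f(T) = +0.038·(T−10) [T≤10 °C] = -0.2470
  Pd branch = 0.0129·Pd^0.44·e^(0.046·RH+f) = 4.206 μm/a
  Cl⁻ term: 0.0175·495.3^0.57·exp(0.008·86+0.085·3.5) = 1.611
  r_corr = 4.206 + 1.611 = 5.817 μm/a
  mass loss = 5.817 μm/a × 7.14 g/cm³ = 41.54 g·m⁻²·a⁻¹
copper: T≤10 °C ⇒ hinge +0.126·(3.5−10) = -0.8190
  Pd branch = 0.0053·Pd^0.26·e^(0.059·RH+f) = 1.275 μm/a
  Cl⁻ term: 0.01025·495.3^0.27·exp(0.036·86+0.049·3.5) = 1.437
  r_corr = 1.275 + 1.437 = 2.712 μm/a
  mass loss = 2.712 μm/a × 8.96 g/cm³ = 24.3 g·m⁻²·a⁻¹
Ordering by g·m⁻²·a⁻¹: zinc (41.5) > copper (24.3)

zinc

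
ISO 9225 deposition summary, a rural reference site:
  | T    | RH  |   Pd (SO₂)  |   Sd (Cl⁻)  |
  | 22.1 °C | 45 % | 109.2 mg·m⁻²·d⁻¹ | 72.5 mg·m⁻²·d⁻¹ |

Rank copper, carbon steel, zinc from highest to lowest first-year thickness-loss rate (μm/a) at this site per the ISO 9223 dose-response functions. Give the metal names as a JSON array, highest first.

copper: T>10 °C ⇒ hinge -0.080·(22.1−10) = -0.9680
  sulphur-dioxide contribution → 0.09702 μm/a
  chloride contribution → 0.4863 μm/a
  total first-year rate 0.5833 μm/a
carbon steel: T>10 °C ⇒ hinge -0.054·(22.1−10) = -0.6534
  sulphur-dioxide contribution → 26 μm/a
  chloride contribution → 15.52 μm/a
  ⇒ r_corr(carbon steel) = 41.52 μm/a
zinc: f(T) = -0.071·(T−10) [T>10 °C] = -0.8591
  sulphur-dioxide contribution → 0.3414 μm/a
  chloride contribution → 1.886 μm/a
  total first-year rate 2.228 μm/a
Ordering by μm/a: carbon steel (41.5) > zinc (2.23) > copper (0.583)

["carbon steel", "zinc", "copper"]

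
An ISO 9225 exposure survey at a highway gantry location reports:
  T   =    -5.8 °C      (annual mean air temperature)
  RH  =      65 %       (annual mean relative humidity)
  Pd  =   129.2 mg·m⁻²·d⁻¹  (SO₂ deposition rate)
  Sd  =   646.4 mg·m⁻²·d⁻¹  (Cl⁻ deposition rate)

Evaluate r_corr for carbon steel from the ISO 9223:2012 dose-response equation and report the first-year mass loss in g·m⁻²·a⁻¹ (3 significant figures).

carbon steel: f(T) = +0.150·(T−10) [T≤10 °C] = -2.3700
  Pd branch = 1.77·Pd^0.52·e^(0.02·RH+f) = 7.606 μm/a
  Sd branch = 0.102·Sd^0.62·e^(0.033·RH+0.04·T) = 38.19 μm/a
  r_corr = 7.606 + 38.19 = 45.79 μm/a
Convert to mass loss: 45.79 μm/a × 7.85 g/cm³ = 359.5 g·m⁻²·a⁻¹

r_corr = 359 g·m⁻²·a⁻¹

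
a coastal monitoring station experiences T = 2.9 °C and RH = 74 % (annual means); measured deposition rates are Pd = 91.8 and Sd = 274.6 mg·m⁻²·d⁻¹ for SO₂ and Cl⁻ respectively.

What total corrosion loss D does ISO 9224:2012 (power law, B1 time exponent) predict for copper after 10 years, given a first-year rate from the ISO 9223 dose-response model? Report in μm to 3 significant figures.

D(10) = 6.15 μm

copper: T≤10 °C ⇒ hinge +0.126·(2.9−10) = -0.8946
  sulphur-dioxide contribution → 0.5524 μm/a
  chloride contribution → 0.7724 μm/a
  total first-year rate 1.325 μm/a
ISO 9224: D(t) = r_corr · t^b with b = 0.667 (copper, B1)
  D(10) = 1.325 × 10^0.667 = 1.325 × 4.645 = 6.154 μm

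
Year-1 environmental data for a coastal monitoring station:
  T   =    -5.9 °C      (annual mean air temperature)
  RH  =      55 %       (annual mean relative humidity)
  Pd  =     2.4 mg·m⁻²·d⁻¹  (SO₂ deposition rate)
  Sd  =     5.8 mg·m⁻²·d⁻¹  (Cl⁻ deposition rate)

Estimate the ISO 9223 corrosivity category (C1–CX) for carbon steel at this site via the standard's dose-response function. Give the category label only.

C2

carbon steel: f(T) = +0.150·(T−10) [T≤10 °C] = -2.3850
  Pd branch = 1.77·Pd^0.52·e^(0.02·RH+f) = 0.772 μm/a
  Sd branch = 0.102·Sd^0.62·e^(0.033·RH+0.04·T) = 1.471 μm/a
  r_corr = 0.772 + 1.471 = 2.243 μm/a
ISO 9223 Table 2 (carbon steel): 1.3 < 2.24 ≤ 25 μm/a ⇒ C2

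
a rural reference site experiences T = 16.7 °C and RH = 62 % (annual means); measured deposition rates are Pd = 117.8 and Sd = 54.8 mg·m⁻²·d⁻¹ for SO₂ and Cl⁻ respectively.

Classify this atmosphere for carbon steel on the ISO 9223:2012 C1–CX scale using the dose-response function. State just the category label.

carbon steel: f(T) = -0.054·(T−10) [T>10 °C] = -0.3618
  SO₂ term: 1.77·117.8^0.52·exp(0.02·62-0.3618) = 50.86
  Sd branch = 0.102·Sd^0.62·e^(0.033·RH+0.04·T) = 18.42 μm/a
  r_corr = 50.86 + 18.42 = 69.28 μm/a
ISO 9223 Table 2 (carbon steel): 50 < 69.3 ≤ 80 μm/a ⇒ C4

C4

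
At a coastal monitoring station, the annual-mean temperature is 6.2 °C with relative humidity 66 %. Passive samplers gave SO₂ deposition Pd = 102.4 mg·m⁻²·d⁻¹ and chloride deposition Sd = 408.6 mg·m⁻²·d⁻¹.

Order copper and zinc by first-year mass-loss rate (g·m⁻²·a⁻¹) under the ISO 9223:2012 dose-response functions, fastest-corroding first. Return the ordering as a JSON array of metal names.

["zinc", "copper"]

copper: T≤10 °C ⇒ hinge +0.126·(6.2−10) = -0.4788
  Pd branch = 0.0053·Pd^0.26·e^(0.059·RH+f) = 0.5372 μm/a
  Cl⁻ term: 0.01025·408.6^0.27·exp(0.036·66+0.049·6.2) = 0.7579
  r_corr = 0.5372 + 0.7579 = 1.295 μm/a
  mass loss = 1.295 μm/a × 8.96 g/cm³ = 11.6 g·m⁻²·a⁻¹
zinc: T≤10 °C ⇒ hinge +0.038·(6.2−10) = -0.1444
  SO₂ term: 0.0129·102.4^0.44·exp(0.046·66-0.1444) = 1.782
  Cl⁻ term: 0.0175·408.6^0.57·exp(0.008·66+0.085·6.2) = 1.548
  r_corr = 1.782 + 1.548 = 3.33 μm/a
  mass loss = 3.33 μm/a × 7.14 g/cm³ = 23.77 g·m⁻²·a⁻¹
Ordering by g·m⁻²·a⁻¹: zinc (23.8) > copper (11.6)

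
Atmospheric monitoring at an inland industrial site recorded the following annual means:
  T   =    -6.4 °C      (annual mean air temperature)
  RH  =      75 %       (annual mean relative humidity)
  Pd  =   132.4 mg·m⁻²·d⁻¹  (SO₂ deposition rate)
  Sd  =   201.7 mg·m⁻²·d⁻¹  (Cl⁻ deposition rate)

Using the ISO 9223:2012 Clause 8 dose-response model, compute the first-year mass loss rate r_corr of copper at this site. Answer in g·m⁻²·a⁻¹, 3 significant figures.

r_corr = 5.97 g·m⁻²·a⁻¹

copper: temperature factor f = +0.126·(-16.4) = -2.0664
  sulphur-dioxide contribution → 0.1997 μm/a
  chloride contribution → 0.4671 μm/a
  ⇒ r_corr(copper) = 0.6667 μm/a
Convert to mass loss: 0.6667 μm/a × 8.96 g/cm³ = 5.974 g·m⁻²·a⁻¹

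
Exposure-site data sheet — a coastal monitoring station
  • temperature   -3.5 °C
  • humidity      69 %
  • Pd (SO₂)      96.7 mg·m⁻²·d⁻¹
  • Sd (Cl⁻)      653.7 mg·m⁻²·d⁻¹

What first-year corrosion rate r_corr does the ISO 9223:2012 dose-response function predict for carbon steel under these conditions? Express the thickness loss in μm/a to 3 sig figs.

r_corr = 58.1 μm/a

carbon steel: T≤10 °C ⇒ hinge +0.150·(-3.5−10) = -2.0250
  Pd branch = 1.77·Pd^0.52·e^(0.02·RH+f) = 10.01 μm/a
  Cl⁻ term: 0.102·653.7^0.62·exp(0.033·69+0.04·-3.5) = 48.11
  r_corr = 10.01 + 48.11 = 58.11 μm/a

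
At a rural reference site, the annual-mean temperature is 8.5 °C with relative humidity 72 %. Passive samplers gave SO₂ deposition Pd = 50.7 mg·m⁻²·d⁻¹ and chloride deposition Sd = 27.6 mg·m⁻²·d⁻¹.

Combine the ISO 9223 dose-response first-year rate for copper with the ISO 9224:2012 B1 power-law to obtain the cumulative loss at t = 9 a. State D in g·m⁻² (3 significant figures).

copper: temperature factor f = +0.126·(-1.5) = -0.1890
  SO₂ term: 0.0053·50.7^0.26·exp(0.059·72-0.1890) = 0.8519
  Sd branch = 0.01025·Sd^0.27·e^(0.036·RH+0.049·T) = 0.5086 μm/a
  r_corr = 0.8519 + 0.5086 = 1.36 μm/a
Power-law: D(9) = r_corr · 9^0.667
  D(9) = 1.36 × 9^0.667 = 1.36 × 4.33 = 5.891 μm
  Mass loss = 5.891 μm × 8.96 g/cm³ = 52.78 g·m⁻²

D(9) = 52.8 g·m⁻²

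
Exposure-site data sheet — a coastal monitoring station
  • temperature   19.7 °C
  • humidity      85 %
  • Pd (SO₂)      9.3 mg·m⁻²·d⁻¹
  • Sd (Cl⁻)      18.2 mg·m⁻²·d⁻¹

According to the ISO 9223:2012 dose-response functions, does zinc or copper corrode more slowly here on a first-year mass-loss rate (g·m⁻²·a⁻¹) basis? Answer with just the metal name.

zinc

zinc: T>10 °C ⇒ hinge -0.071·(19.7−10) = -0.6887
  Pd branch = 0.0129·Pd^0.44·e^(0.046·RH+f) = 0.8624 μm/a
  Cl⁻ term: 0.0175·18.2^0.57·exp(0.008·85+0.085·19.7) = 0.9634
  sum: 0.8624 + 0.9634 → r_corr = 1.826 μm/a
  mass loss = 1.826 μm/a × 7.14 g/cm³ = 13.04 g·m⁻²·a⁻¹
copper: T>10 °C ⇒ hinge -0.080·(19.7−10) = -0.7760
  SO₂ term: 0.0053·9.3^0.26·exp(0.059·85-0.7760) = 0.6562
  Cl⁻ term: 0.01025·18.2^0.27·exp(0.036·85+0.049·19.7) = 1.256
  sum: 0.6562 + 1.256 → r_corr = 1.913 μm/a
  mass loss = 1.913 μm/a × 8.96 g/cm³ = 17.14 g·m⁻²·a⁻¹
Ordering by g·m⁻²·a⁻¹: copper (17.1) > zinc (13)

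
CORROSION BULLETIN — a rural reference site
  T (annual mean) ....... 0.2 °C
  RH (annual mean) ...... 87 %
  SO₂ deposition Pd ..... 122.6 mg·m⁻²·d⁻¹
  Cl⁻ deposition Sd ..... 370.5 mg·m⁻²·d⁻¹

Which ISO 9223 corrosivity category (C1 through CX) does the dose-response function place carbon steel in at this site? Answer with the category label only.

C5

carbon steel: temperature factor f = +0.150·(-9.8) = -1.4700
  Pd branch = 1.77·Pd^0.52·e^(0.02·RH+f) = 28.26 μm/a
  Sd branch = 0.102·Sd^0.62·e^(0.033·RH+0.04·T) = 71.05 μm/a
  sum: 28.26 + 71.05 → r_corr = 99.32 μm/a
ISO 9223 Table 2 (carbon steel): 80 < 99.3 ≤ 200 μm/a ⇒ C5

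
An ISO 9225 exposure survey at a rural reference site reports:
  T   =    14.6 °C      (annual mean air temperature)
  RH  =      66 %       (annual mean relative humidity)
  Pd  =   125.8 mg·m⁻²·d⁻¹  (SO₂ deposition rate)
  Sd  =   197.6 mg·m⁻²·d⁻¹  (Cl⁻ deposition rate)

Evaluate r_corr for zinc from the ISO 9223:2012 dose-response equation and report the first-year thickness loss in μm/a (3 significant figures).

zinc: T>10 °C ⇒ hinge -0.071·(14.6−10) = -0.3266
  SO₂ term: 0.0129·125.8^0.44·exp(0.046·66-0.3266) = 1.626
  Sd branch = 0.0175·Sd^0.57·e^(0.008·RH+0.085·T) = 2.089 μm/a
  sum: 1.626 + 2.089 → r_corr = 3.715 μm/a

r_corr = 3.71 μm/a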